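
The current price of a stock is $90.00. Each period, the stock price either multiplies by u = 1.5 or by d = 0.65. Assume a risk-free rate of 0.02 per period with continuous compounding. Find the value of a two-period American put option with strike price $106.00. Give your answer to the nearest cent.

Risk-neutral probability p = (e^0.02 − 0.65)/(1.5 − 0.65) = 0.3702/0.8500 = 0.4355
Terminal stock prices: S_uu = 202.5, S_ud = 87.75, S_dd = 38.03
Terminal payoffs (K − S): max(-96.5, 0) = 0, max(18.25, 0) = 18.25, max(67.97, 0) = 67.97
Node u (S = 135): continuation = e^(−0.02)·[0.4355·0.0000 + 0.5645·18.2500] = 10.0976; exercise value = 0.0000 ≤ continuation, so V_u = 10.0976
Node d (S = 58.5): continuation = e^(−0.02)·[0.4355·18.2500 + 0.5645·67.9750] = 45.4011; exercise value = 47.5000 > continuation, so V_d = 47.5000 (exercise)
Node 0 (S = 90): continuation = e^(−0.02)·[0.4355·10.0976 + 0.5645·47.5000] = 30.5921; exercise value = 16.0000 ≤ continuation, so V_0 = 30.5921

$30.59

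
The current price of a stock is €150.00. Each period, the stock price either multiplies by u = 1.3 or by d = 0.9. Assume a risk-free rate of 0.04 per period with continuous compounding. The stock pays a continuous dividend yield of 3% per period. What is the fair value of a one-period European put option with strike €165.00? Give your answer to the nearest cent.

€20.89

Per-period risk-free factor R = e^0.04 = 1.0408; dividend-adjusted growth = e^(0.04−0.03) = 1.0101.
Risk-neutral probability p = (1.0101 − 0.9)/(1.3 − 0.9) = 0.1101/0.4000 = 0.2751
Terminal stock prices: S_u = 195, S_d = 135
Terminal payoffs (K − S): max(-30, 0) = 0, max(30, 0) = 30
Node 0 (S = 150): V_0 = e^(−0.04)·[0.2751·0.0000 + 0.7249·30.0000] = 20.8936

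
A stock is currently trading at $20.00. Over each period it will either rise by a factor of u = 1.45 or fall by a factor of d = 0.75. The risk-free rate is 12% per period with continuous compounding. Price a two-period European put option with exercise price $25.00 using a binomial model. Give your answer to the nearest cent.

$3.57

Risk-neutral probability p = (e^0.12 − 0.75)/(1.45 − 0.75) = 0.3775/0.7000 = 0.5393
Terminal stock prices: S_uu = 42.05, S_ud = 21.75, S_dd = 11.25
Terminal payoffs (K − S): max(-17.05, 0) = 0, max(3.25, 0) = 3.25, max(13.75, 0) = 13.75
Node u (S = 29): V_u = e^(−0.12)·[0.5393·0.0000 + 0.4607·3.2500] = 1.3280
Node d (S = 15): V_d = e^(−0.12)·[0.5393·3.2500 + 0.4607·13.7500] = 7.1730
Node 0 (S = 20): V_0 = e^(−0.12)·[0.5393·1.3280 + 0.4607·7.1730] = 3.5662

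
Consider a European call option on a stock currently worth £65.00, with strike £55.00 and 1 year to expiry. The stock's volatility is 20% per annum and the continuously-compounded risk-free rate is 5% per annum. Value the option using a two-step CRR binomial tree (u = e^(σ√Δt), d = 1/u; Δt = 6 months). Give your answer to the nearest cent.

CRR parameters: u = e^(σ√Δt) = e^(0.2·√0.5) = 1.1519, d = 1/u = 0.8681
Per-period rate: rΔt = 0.05·0.5 = 0.025, so R = e^0.025 = 1.0253
Risk-neutral probability p = (e^0.025 − 0.8681)/(1.1519 − 0.8681) = 0.1572/0.2838 = 0.5539
Terminal stock prices: S_uu = 86.25, S_ud = 65, S_dd = 48.99
Terminal payoffs (S − K): max(31.25, 0) = 31.25, max(10, 0) = 10, max(-6.014, 0) = 0
Node u (S = 74.87): V_u = e^(−0.025)·[0.5539·31.2483 + 0.4461·10.0000] = 21.2321
Node d (S = 56.43): V_d = e^(−0.025)·[0.5539·10.0000 + 0.4461·0.0000] = 5.4023
Node 0 (S = 65): V_0 = e^(−0.025)·[0.5539·21.2321 + 0.4461·5.4023] = 13.8207

£13.82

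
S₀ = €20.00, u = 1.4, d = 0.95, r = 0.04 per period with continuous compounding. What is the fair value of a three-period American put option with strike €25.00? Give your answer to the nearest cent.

€5.00

Risk-neutral probability p = (e^0.04 − 0.95)/(1.4 − 0.95) = 0.0908/0.4500 = 0.2018
Terminal stock prices: S_uuu = 54.88, S_uud = 37.24, S_udd = 25.27, S_ddd = 17.15
Terminal payoffs (K − S): max(-29.88, 0) = 0, max(-12.24, 0) = 0, max(-0.27, 0) = 0, max(7.853, 0) = 7.853
Node uu (S = 39.2): continuation = e^(−0.04)·[0.2018·0.0000 + 0.7982·0.0000] = 0.0000; exercise value = 0.0000 ≤ continuation, so V_uu = 0.0000
Node ud (S = 26.6): continuation = e^(−0.04)·[0.2018·0.0000 + 0.7982·0.0000] = 0.0000; exercise value = 0.0000 ≤ continuation, so V_ud = 0.0000
Node dd (S = 18.05): continuation = e^(−0.04)·[0.2018·0.0000 + 0.7982·7.8525] = 6.0221; exercise value = 6.9500 > continuation, so V_dd = 6.9500 (exercise)
Node u (S = 28): continuation = e^(−0.04)·[0.2018·0.0000 + 0.7982·0.0000] = 0.0000; exercise value = 0.0000 ≤ continuation, so V_u = 0.0000
Node d (S = 19): continuation = e^(−0.04)·[0.2018·0.0000 + 0.7982·6.9500] = 5.3300; exercise value = 6.0000 > continuation, so V_d = 6.0000 (exercise)
Node 0 (S = 20): continuation = e^(−0.04)·[0.2018·0.0000 + 0.7982·6.0000] = 4.6014; exercise value = 5.0000 > continuation, so V_0 = 5.0000 (exercise)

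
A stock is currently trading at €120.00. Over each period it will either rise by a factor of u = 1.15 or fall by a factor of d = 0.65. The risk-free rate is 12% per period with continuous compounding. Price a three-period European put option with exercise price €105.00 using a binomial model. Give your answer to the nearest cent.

Risk-neutral probability p = (e^0.12 − 0.65)/(1.15 − 0.65) = 0.4775/0.5000 = 0.9550
Terminal stock prices: S_uuu = 182.5, S_uud = 103.2, S_udd = 58.31, S_ddd = 32.95
Terminal payoffs (K − S): max(-77.5, 0) = 0, max(1.845, 0) = 1.845, max(46.69, 0) = 46.69, max(72.05, 0) = 72.05
Node uu (S = 158.7): V_uu = e^(−0.12)·[0.9550·0.0000 + 0.0450·1.8450] = 0.0736
Node ud (S = 89.7): V_ud = e^(−0.12)·[0.9550·1.8450 + 0.0450·46.6950] = 3.4266
Node dd (S = 50.7): V_dd = e^(−0.12)·[0.9550·46.6950 + 0.0450·72.0450] = 42.4266
Node u (S = 138): V_u = e^(−0.12)·[0.9550·0.0736 + 0.0450·3.4266] = 0.1992
Node d (S = 78): V_d = e^(−0.12)·[0.9550·3.4266 + 0.0450·42.4266] = 4.5959
Node 0 (S = 120): V_0 = e^(−0.12)·[0.9550·0.1992 + 0.0450·4.5959] = 0.3521

€0.35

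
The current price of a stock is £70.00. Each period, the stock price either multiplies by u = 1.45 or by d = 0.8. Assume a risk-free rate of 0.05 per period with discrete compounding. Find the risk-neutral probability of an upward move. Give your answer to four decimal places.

Risk-neutral probability p = (1 + 0.05 − 0.8)/(1.45 − 0.8) = 0.2500/0.6500 = 0.3846

p = 0.3846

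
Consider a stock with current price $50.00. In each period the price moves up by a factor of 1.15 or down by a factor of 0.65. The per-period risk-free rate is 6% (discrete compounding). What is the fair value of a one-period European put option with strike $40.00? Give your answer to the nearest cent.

Risk-neutral probability p = (1 + 0.06 − 0.65)/(1.15 − 0.65) = 0.4100/0.5000 = 0.8200
Terminal stock prices: S_u = 57.5, S_d = 32.5
Terminal payoffs (K − S): max(-17.5, 0) = 0, max(7.5, 0) = 7.5
Node 0 (S = 50): V_0 = 1/1.06·[0.8200·0.0000 + 0.1800·7.5000] = 1.2736

$1.27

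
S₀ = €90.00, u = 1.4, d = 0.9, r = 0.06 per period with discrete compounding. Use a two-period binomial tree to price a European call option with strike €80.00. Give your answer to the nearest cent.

€21.72

Risk-neutral probability p = (1 + 0.06 − 0.9)/(1.4 − 0.9) = 0.1600/0.5000 = 0.3200
Terminal stock prices: S_uu = 176.4, S_ud = 113.4, S_dd = 72.9
Terminal payoffs (S − K): max(96.4, 0) = 96.4, max(33.4, 0) = 33.4, max(-7.1, 0) = 0
Node u (S = 126): V_u = 1/1.06·[0.3200·96.4000 + 0.6800·33.4000] = 50.5283
Node d (S = 81): V_d = 1/1.06·[0.3200·33.4000 + 0.6800·0.0000] = 10.0830
Node 0 (S = 90): V_0 = 1/1.06·[0.3200·50.5283 + 0.6800·10.0830] = 21.7222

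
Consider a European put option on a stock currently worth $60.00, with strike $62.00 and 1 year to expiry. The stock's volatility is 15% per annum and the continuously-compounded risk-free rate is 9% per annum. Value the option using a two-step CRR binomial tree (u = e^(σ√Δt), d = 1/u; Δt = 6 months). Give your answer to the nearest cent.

$1.96

CRR parameters: u = e^(σ√Δt) = e^(0.15·√0.5) = 1.1119, d = 1/u = 0.8994
Per-period rate: rΔt = 0.09·0.5 = 0.045, so R = e^0.045 = 1.0460
Risk-neutral probability p = (e^0.045 − 0.8994)/(1.1119 − 0.8994) = 0.1467/0.2125 = 0.6901
Terminal stock prices: S_uu = 74.18, S_ud = 60, S_dd = 48.53
Terminal payoffs (K − S): max(-12.18, 0) = 0, max(2, 0) = 2, max(13.47, 0) = 13.47
Node u (S = 66.71): V_u = e^(−0.045)·[0.6901·0.0000 + 0.3099·2.0000] = 0.5926
Node d (S = 53.96): V_d = e^(−0.045)·[0.6901·2.0000 + 0.3099·13.4685] = 5.3099
Node 0 (S = 60): V_0 = e^(−0.045)·[0.6901·0.5926 + 0.3099·5.3099] = 1.9642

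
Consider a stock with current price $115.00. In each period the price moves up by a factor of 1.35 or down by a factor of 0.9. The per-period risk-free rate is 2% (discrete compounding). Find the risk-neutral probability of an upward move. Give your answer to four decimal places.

p = 0.2667

Risk-neutral probability p = (1 + 0.02 − 0.9)/(1.35 − 0.9) = 0.1200/0.4500 = 0.2667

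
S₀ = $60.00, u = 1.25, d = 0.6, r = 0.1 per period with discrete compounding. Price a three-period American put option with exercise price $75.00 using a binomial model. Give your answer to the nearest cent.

Risk-neutral probability p = (1 + 0.1 − 0.6)/(1.25 − 0.6) = 0.5000/0.6500 = 0.7692
Terminal stock prices: S_uuu = 117.2, S_uud = 56.25, S_udd = 27, S_ddd = 12.96
Terminal payoffs (K − S): max(-42.19, 0) = 0, max(18.75, 0) = 18.75, max(48, 0) = 48, max(62.04, 0) = 62.04
Node uu (S = 93.75): continuation = 1/1.1·[0.7692·0.0000 + 0.2308·18.7500] = 3.9336; exercise value = 0.0000 ≤ continuation, so V_uu = 3.9336
Node ud (S = 45): continuation = 1/1.1·[0.7692·18.7500 + 0.2308·48.0000] = 23.1818; exercise value = 30.0000 > continuation, so V_ud = 30.0000 (exercise)
Node dd (S = 21.6): continuation = 1/1.1·[0.7692·48.0000 + 0.2308·62.0400] = 46.5818; exercise value = 53.4000 > continuation, so V_dd = 53.4000 (exercise)
Node u (S = 75): continuation = 1/1.1·[0.7692·3.9336 + 0.2308·30.0000] = 9.0445; exercise value = 0.0000 ≤ continuation, so V_u = 9.0445
Node d (S = 36): continuation = 1/1.1·[0.7692·30.0000 + 0.2308·53.4000] = 32.1818; exercise value = 39.0000 > continuation, so V_d = 39.0000 (exercise)
Node 0 (S = 60): continuation = 1/1.1·[0.7692·9.0445 + 0.2308·39.0000] = 14.5066; exercise value = 15.0000 > continuation, so V_0 = 15.0000 (exercise)

$15.00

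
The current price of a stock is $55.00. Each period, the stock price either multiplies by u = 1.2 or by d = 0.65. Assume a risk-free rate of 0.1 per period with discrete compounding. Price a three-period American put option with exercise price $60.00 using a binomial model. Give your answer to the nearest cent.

Risk-neutral probability p = (1 + 0.1 − 0.65)/(1.2 − 0.65) = 0.4500/0.5500 = 0.8182
Terminal stock prices: S_uuu = 95.04, S_uud = 51.48, S_udd = 27.89, S_ddd = 15.1
Terminal payoffs (K − S): max(-35.04, 0) = 0, max(8.52, 0) = 8.52, max(32.11, 0) = 32.11, max(44.9, 0) = 44.9
Node uu (S = 79.2): continuation = 1/1.1·[0.8182·0.0000 + 0.1818·8.5200] = 1.4083; exercise value = 0.0000 ≤ continuation, so V_uu = 1.4083
Node ud (S = 42.9): continuation = 1/1.1·[0.8182·8.5200 + 0.1818·32.1150] = 11.6455; exercise value = 17.1000 > continuation, so V_ud = 17.1000 (exercise)
Node dd (S = 23.24): continuation = 1/1.1·[0.8182·32.1150 + 0.1818·44.8956] = 31.3080; exercise value = 36.7625 > continuation, so V_dd = 36.7625 (exercise)
Node u (S = 66): continuation = 1/1.1·[0.8182·1.4083 + 0.1818·17.1000] = 3.8739; exercise value = 0.0000 ≤ continuation, so V_u = 3.8739
Node d (S = 35.75): continuation = 1/1.1·[0.8182·17.1000 + 0.1818·36.7625] = 18.7955; exercise value = 24.2500 > continuation, so V_d = 24.2500 (exercise)
Node 0 (S = 55): continuation = 1/1.1·[0.8182·3.8739 + 0.1818·24.2500] = 6.8897; exercise value = 5.0000 ≤ continuation, so V_0 = 6.8897

$6.89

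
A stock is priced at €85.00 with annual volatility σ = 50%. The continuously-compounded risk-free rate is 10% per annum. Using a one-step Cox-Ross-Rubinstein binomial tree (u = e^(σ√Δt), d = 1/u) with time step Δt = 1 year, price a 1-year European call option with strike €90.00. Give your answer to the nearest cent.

CRR parameters: u = e^(σ√Δt) = e^(0.5·√1) = 1.6487, d = 1/u = 0.6065
Per-period rate: rΔt = 0.1·1 = 0.1, so R = e^0.1 = 1.1052
Risk-neutral probability p = (e^0.1 − 0.6065)/(1.6487 − 0.6065) = 0.4986/1.0422 = 0.4785
Terminal stock prices: S_u = 140.1, S_d = 51.56
Terminal payoffs (S − K): max(50.14, 0) = 50.14, max(-38.44, 0) = 0
Node 0 (S = 85): V_0 = e^(−0.1)·[0.4785·50.1413 + 0.5215·0.0000] = 21.7073

€21.71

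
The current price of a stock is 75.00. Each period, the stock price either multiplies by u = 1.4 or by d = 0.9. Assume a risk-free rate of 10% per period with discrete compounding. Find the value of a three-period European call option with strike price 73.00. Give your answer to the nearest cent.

Risk-neutral probability p = (1 + 0.1 − 0.9)/(1.4 − 0.9) = 0.2000/0.5000 = 0.4000
Terminal stock prices: S_uuu = 205.8, S_uud = 132.3, S_udd = 85.05, S_ddd = 54.68
Terminal payoffs (S − K): max(132.8, 0) = 132.8, max(59.3, 0) = 59.3, max(12.05, 0) = 12.05, max(-18.32, 0) = 0
Node uu (S = 147): V_uu = 1/1.1·[0.4000·132.8000 + 0.6000·59.3000] = 80.6364
Node ud (S = 94.5): V_ud = 1/1.1·[0.4000·59.3000 + 0.6000·12.0500] = 28.1364
Node dd (S = 60.75): V_dd = 1/1.1·[0.4000·12.0500 + 0.6000·0.0000] = 4.3818
Node u (S = 105): V_u = 1/1.1·[0.4000·80.6364 + 0.6000·28.1364] = 44.6694
Node d (S = 67.5): V_d = 1/1.1·[0.4000·28.1364 + 0.6000·4.3818] = 12.6215
Node 0 (S = 75): V_0 = 1/1.1·[0.4000·44.6694 + 0.6000·12.6215] = 23.1279

23.13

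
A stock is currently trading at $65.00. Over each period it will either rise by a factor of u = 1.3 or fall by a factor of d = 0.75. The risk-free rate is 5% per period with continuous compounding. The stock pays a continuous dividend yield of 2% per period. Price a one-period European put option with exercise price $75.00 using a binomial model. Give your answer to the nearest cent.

Per-period risk-free factor R = e^0.05 = 1.0513; dividend-adjusted growth = e^(0.05−0.02) = 1.0305.
Risk-neutral probability p = (1.0305 − 0.75)/(1.3 − 0.75) = 0.2805/0.5500 = 0.5099
Terminal stock prices: S_u = 84.5, S_d = 48.75
Terminal payoffs (K − S): max(-9.5, 0) = 0, max(26.25, 0) = 26.25
Node 0 (S = 65): V_0 = e^(−0.05)·[0.5099·0.0000 + 0.4901·26.2500] = 12.2373

$12.24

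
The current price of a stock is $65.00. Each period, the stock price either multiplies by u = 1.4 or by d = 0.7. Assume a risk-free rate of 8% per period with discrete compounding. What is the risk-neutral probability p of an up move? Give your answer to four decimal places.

p = 0.5429

Risk-neutral probability p = (1 + 0.08 − 0.7)/(1.4 − 0.7) = 0.3800/0.7000 = 0.5429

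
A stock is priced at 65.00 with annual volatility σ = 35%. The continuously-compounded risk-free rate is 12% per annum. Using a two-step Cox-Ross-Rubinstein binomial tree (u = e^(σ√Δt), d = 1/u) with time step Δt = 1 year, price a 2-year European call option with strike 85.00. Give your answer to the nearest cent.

12.65

CRR parameters: u = e^(σ√Δt) = e^(0.35·√1) = 1.4191, d = 1/u = 0.7047
Per-period rate: rΔt = 0.12·1 = 0.12, so R = e^0.12 = 1.1275
Risk-neutral probability p = (e^0.12 − 0.7047)/(1.4191 − 0.7047) = 0.4228/0.7144 = 0.5919
Terminal stock prices: S_uu = 130.9, S_ud = 65, S_dd = 32.28
Terminal payoffs (S − K): max(45.89, 0) = 45.89, max(-20, 0) = 0, max(-52.72, 0) = 0
Node u (S = 92.24): V_u = e^(−0.12)·[0.5919·45.8939 + 0.4081·0.0000] = 24.0910
Node d (S = 45.8): V_d = e^(−0.12)·[0.5919·0.0000 + 0.4081·0.0000] = 0.0000
Node 0 (S = 65): V_0 = e^(−0.12)·[0.5919·24.0910 + 0.4081·0.0000] = 12.6460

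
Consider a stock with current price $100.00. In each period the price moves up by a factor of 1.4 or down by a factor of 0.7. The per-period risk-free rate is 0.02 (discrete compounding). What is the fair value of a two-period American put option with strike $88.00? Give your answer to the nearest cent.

Risk-neutral probability p = (1 + 0.02 − 0.7)/(1.4 − 0.7) = 0.3200/0.7000 = 0.4571
Terminal stock prices: S_uu = 196, S_ud = 98, S_dd = 49
Terminal payoffs (K − S): max(-108, 0) = 0, max(-10, 0) = 0, max(39, 0) = 39
Node u (S = 140): continuation = 1/1.02·[0.4571·0.0000 + 0.5429·0.0000] = 0.0000; exercise value = 0.0000 ≤ continuation, so V_u = 0.0000
Node d (S = 70): continuation = 1/1.02·[0.4571·0.0000 + 0.5429·39.0000] = 20.7563; exercise value = 18.0000 ≤ continuation, so V_d = 20.7563
Node 0 (S = 100): continuation = 1/1.02·[0.4571·0.0000 + 0.5429·20.7563] = 11.0468; exercise value = 0.0000 ≤ continuation, so V_0 = 11.0468

$11.05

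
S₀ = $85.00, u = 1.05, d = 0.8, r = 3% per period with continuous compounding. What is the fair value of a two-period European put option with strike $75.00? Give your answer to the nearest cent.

$0.61

Risk-neutral probability p = (e^0.03 − 0.8)/(1.05 − 0.8) = 0.2305/0.2500 = 0.9218
Terminal stock prices: S_uu = 93.71, S_ud = 71.4, S_dd = 54.4
Terminal payoffs (K − S): max(-18.71, 0) = 0, max(3.6, 0) = 3.6, max(20.6, 0) = 20.6
Node u (S = 89.25): V_u = e^(−0.03)·[0.9218·0.0000 + 0.0782·3.6000] = 0.2731
Node d (S = 68): V_d = e^(−0.03)·[0.9218·3.6000 + 0.0782·20.6000] = 4.7834
Node 0 (S = 85): V_0 = e^(−0.03)·[0.9218·0.2731 + 0.0782·4.7834] = 0.6073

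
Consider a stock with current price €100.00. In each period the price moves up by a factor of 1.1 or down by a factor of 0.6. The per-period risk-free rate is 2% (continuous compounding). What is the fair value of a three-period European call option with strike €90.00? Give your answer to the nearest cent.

€24.09

Risk-neutral probability p = (e^0.02 − 0.6)/(1.1 − 0.6) = 0.4202/0.5000 = 0.8404
Terminal stock prices: S_uuu = 133.1, S_uud = 72.6, S_udd = 39.6, S_ddd = 21.6
Terminal payoffs (S − K): max(43.1, 0) = 43.1, max(-17.4, 0) = 0, max(-50.4, 0) = 0, max(-68.4, 0) = 0
Node uu (S = 121): V_uu = e^(−0.02)·[0.8404·43.1000 + 0.1596·0.0000] = 35.5041
Node ud (S = 66): V_ud = e^(−0.02)·[0.8404·0.0000 + 0.1596·0.0000] = 0.0000
Node dd (S = 36): V_dd = e^(−0.02)·[0.8404·0.0000 + 0.1596·0.0000] = 0.0000
Node u (S = 110): V_u = e^(−0.02)·[0.8404·35.5041 + 0.1596·0.0000] = 29.2469
Node d (S = 60): V_d = e^(−0.02)·[0.8404·0.0000 + 0.1596·0.0000] = 0.0000
Node 0 (S = 100): V_0 = e^(−0.02)·[0.8404·29.2469 + 0.1596·0.0000] = 24.0925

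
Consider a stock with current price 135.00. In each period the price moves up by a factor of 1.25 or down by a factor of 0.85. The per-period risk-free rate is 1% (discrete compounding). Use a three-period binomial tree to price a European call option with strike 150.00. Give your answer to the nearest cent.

15.25

Risk-neutral probability p = (1 + 0.01 − 0.85)/(1.25 − 0.85) = 0.1600/0.4000 = 0.4000
Terminal stock prices: S_uuu = 263.7, S_uud = 179.3, S_udd = 121.9, S_ddd = 82.91
Terminal payoffs (S − K): max(113.7, 0) = 113.7, max(29.3, 0) = 29.3, max(-28.08, 0) = 0, max(-67.09, 0) = 0
Node uu (S = 210.9): V_uu = 1/1.01·[0.4000·113.6719 + 0.6000·29.2969] = 62.4226
Node ud (S = 143.4): V_ud = 1/1.01·[0.4000·29.2969 + 0.6000·0.0000] = 11.6027
Node dd (S = 97.54): V_dd = 1/1.01·[0.4000·0.0000 + 0.6000·0.0000] = 0.0000
Node u (S = 168.8): V_u = 1/1.01·[0.4000·62.4226 + 0.6000·11.6027] = 31.6145
Node d (S = 114.8): V_d = 1/1.01·[0.4000·11.6027 + 0.6000·0.0000] = 4.5951
Node 0 (S = 135): V_0 = 1/1.01·[0.4000·31.6145 + 0.6000·4.5951] = 15.2504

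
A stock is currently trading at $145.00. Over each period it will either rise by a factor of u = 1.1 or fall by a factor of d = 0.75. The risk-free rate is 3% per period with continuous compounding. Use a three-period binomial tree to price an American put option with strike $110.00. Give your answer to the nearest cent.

$2.23

Risk-neutral probability p = (e^0.03 − 0.75)/(1.1 − 0.75) = 0.2805/0.3500 = 0.8013
Terminal stock prices: S_uuu = 193, S_uud = 131.6, S_udd = 89.72, S_ddd = 61.17
Terminal payoffs (K − S): max(-83, 0) = 0, max(-21.59, 0) = 0, max(20.28, 0) = 20.28, max(48.83, 0) = 48.83
Node uu (S = 175.5): continuation = e^(−0.03)·[0.8013·0.0000 + 0.1987·0.0000] = 0.0000; exercise value = 0.0000 ≤ continuation, so V_uu = 0.0000
Node ud (S = 119.6): continuation = e^(−0.03)·[0.8013·0.0000 + 0.1987·20.2812] = 3.9108; exercise value = 0.0000 ≤ continuation, so V_ud = 3.9108
Node dd (S = 81.56): continuation = e^(−0.03)·[0.8013·20.2812 + 0.1987·48.8281] = 25.1865; exercise value = 28.4375 > continuation, so V_dd = 28.4375 (exercise)
Node u (S = 159.5): continuation = e^(−0.03)·[0.8013·0.0000 + 0.1987·3.9108] = 0.7541; exercise value = 0.0000 ≤ continuation, so V_u = 0.7541
Node d (S = 108.8): continuation = e^(−0.03)·[0.8013·3.9108 + 0.1987·28.4375] = 8.5247; exercise value = 1.2500 ≤ continuation, so V_d = 8.5247
Node 0 (S = 145): continuation = e^(−0.03)·[0.8013·0.7541 + 0.1987·8.5247] = 2.2302; exercise value = 0.0000 ≤ continuation, so V_0 = 2.2302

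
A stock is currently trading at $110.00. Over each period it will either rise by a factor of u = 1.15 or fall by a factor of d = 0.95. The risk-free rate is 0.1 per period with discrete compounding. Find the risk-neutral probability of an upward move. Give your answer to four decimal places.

p = 0.7500

Risk-neutral probability p = (1 + 0.1 − 0.95)/(1.15 − 0.95) = 0.1500/0.2000 = 0.7500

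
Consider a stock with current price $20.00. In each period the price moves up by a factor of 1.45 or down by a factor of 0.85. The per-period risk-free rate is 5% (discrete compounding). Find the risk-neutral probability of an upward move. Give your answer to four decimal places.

p = 0.3333

Risk-neutral probability p = (1 + 0.05 − 0.85)/(1.45 − 0.85) = 0.2000/0.6000 = 0.3333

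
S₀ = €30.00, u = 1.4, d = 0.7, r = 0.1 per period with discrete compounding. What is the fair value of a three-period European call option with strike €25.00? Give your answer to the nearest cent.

€13.13

Risk-neutral probability p = (1 + 0.1 − 0.7)/(1.4 − 0.7) = 0.4000/0.7000 = 0.5714
Terminal stock prices: S_uuu = 82.32, S_uud = 41.16, S_udd = 20.58, S_ddd = 10.29
Terminal payoffs (S − K): max(57.32, 0) = 57.32, max(16.16, 0) = 16.16, max(-4.42, 0) = 0, max(-14.71, 0) = 0
Node uu (S = 58.8): V_uu = 1/1.1·[0.5714·57.3200 + 0.4286·16.1600] = 36.0727
Node ud (S = 29.4): V_ud = 1/1.1·[0.5714·16.1600 + 0.4286·0.0000] = 8.3948
Node dd (S = 14.7): V_dd = 1/1.1·[0.5714·0.0000 + 0.4286·0.0000] = 0.0000
Node u (S = 42): V_u = 1/1.1·[0.5714·36.0727 + 0.4286·8.3948] = 22.0098
Node d (S = 21): V_d = 1/1.1·[0.5714·8.3948 + 0.4286·0.0000] = 4.3609
Node 0 (S = 30): V_0 = 1/1.1·[0.5714·22.0098 + 0.4286·4.3609] = 13.1327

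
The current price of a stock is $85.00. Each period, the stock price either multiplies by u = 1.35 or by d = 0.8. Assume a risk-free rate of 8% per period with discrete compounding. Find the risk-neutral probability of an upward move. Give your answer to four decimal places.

Risk-neutral probability p = (1 + 0.08 − 0.8)/(1.35 − 0.8) = 0.2800/0.5500 = 0.5091

p = 0.5091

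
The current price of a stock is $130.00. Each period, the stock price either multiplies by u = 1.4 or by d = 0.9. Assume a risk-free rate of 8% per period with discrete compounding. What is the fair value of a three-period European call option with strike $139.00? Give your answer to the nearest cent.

Risk-neutral probability p = (1 + 0.08 − 0.9)/(1.4 − 0.9) = 0.1800/0.5000 = 0.3600
Terminal stock prices: S_uuu = 356.7, S_uud = 229.3, S_udd = 147.4, S_ddd = 94.77
Terminal payoffs (S − K): max(217.7, 0) = 217.7, max(90.32, 0) = 90.32, max(8.42, 0) = 8.42, max(-44.23, 0) = 0
Node uu (S = 254.8): V_uu = 1/1.08·[0.3600·217.7200 + 0.6400·90.3200] = 126.0963
Node ud (S = 163.8): V_ud = 1/1.08·[0.3600·90.3200 + 0.6400·8.4200] = 35.0963
Node dd (S = 105.3): V_dd = 1/1.08·[0.3600·8.4200 + 0.6400·0.0000] = 2.8067
Node u (S = 182): V_u = 1/1.08·[0.3600·126.0963 + 0.6400·35.0963] = 62.8299
Node d (S = 117): V_d = 1/1.08·[0.3600·35.0963 + 0.6400·2.8067] = 13.3620
Node 0 (S = 130): V_0 = 1/1.08·[0.3600·62.8299 + 0.6400·13.3620] = 28.8615

$28.86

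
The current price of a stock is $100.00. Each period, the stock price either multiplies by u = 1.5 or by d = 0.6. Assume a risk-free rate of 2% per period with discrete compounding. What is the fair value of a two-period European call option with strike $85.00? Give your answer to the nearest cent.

Risk-neutral probability p = (1 + 0.02 − 0.6)/(1.5 − 0.6) = 0.4200/0.9000 = 0.4667
Terminal stock prices: S_uu = 225, S_ud = 90, S_dd = 36
Terminal payoffs (S − K): max(140, 0) = 140, max(5, 0) = 5, max(-49, 0) = 0
Node u (S = 150): V_u = 1/1.02·[0.4667·140.0000 + 0.5333·5.0000] = 66.6667
Node d (S = 60): V_d = 1/1.02·[0.4667·5.0000 + 0.5333·0.0000] = 2.2876
Node 0 (S = 100): V_0 = 1/1.02·[0.4667·66.6667 + 0.5333·2.2876] = 31.6972

$31.70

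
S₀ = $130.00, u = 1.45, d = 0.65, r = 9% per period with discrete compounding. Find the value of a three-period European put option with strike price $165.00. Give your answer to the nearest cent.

$31.12

Risk-neutral probability p = (1 + 0.09 − 0.65)/(1.45 − 0.65) = 0.4400/0.8000 = 0.5500
Terminal stock prices: S_uuu = 396.3, S_uud = 177.7, S_udd = 79.64, S_ddd = 35.7
Terminal payoffs (K − S): max(-231.3, 0) = 0, max(-12.66, 0) = 0, max(85.36, 0) = 85.36, max(129.3, 0) = 129.3
Node uu (S = 273.3): V_uu = 1/1.09·[0.5500·0.0000 + 0.4500·0.0000] = 0.0000
Node ud (S = 122.5): V_ud = 1/1.09·[0.5500·0.0000 + 0.4500·85.3587] = 35.2399
Node dd (S = 54.93): V_dd = 1/1.09·[0.5500·85.3587 + 0.4500·129.2987] = 96.4511
Node u (S = 188.5): V_u = 1/1.09·[0.5500·0.0000 + 0.4500·35.2399] = 14.5486
Node d (S = 84.5): V_d = 1/1.09·[0.5500·35.2399 + 0.4500·96.4511] = 57.6009
Node 0 (S = 130): V_0 = 1/1.09·[0.5500·14.5486 + 0.4500·57.6009] = 31.1212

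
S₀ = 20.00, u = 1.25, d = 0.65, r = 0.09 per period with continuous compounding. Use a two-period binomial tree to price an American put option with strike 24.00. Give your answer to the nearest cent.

4.00

Risk-neutral probability p = (e^0.09 − 0.65)/(1.25 − 0.65) = 0.4442/0.6000 = 0.7403
Terminal stock prices: S_uu = 31.25, S_ud = 16.25, S_dd = 8.45
Terminal payoffs (K − S): max(-7.25, 0) = 0, max(7.75, 0) = 7.75, max(15.55, 0) = 15.55
Node u (S = 25): continuation = e^(−0.09)·[0.7403·0.0000 + 0.2597·7.7500] = 1.8395; exercise value = 0.0000 ≤ continuation, so V_u = 1.8395
Node d (S = 13): continuation = e^(−0.09)·[0.7403·7.7500 + 0.2597·15.5500] = 8.9343; exercise value = 11.0000 > continuation, so V_d = 11.0000 (exercise)
Node 0 (S = 20): continuation = e^(−0.09)·[0.7403·1.8395 + 0.2597·11.0000] = 3.8555; exercise value = 4.0000 > continuation, so V_0 = 4.0000 (exercise)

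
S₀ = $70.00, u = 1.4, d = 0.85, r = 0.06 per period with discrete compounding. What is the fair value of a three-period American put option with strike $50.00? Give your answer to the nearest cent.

$1.39

Risk-neutral probability p = (1 + 0.06 − 0.85)/(1.4 − 0.85) = 0.2100/0.5500 = 0.3818
Terminal stock prices: S_uuu = 192.1, S_uud = 116.6, S_udd = 70.8, S_ddd = 42.99
Terminal payoffs (K − S): max(-142.1, 0) = 0, max(-66.62, 0) = 0, max(-20.8, 0) = 0, max(7.011, 0) = 7.011
Node uu (S = 137.2): continuation = 1/1.06·[0.3818·0.0000 + 0.6182·0.0000] = 0.0000; exercise value = 0.0000 ≤ continuation, so V_uu = 0.0000
Node ud (S = 83.3): continuation = 1/1.06·[0.3818·0.0000 + 0.6182·0.0000] = 0.0000; exercise value = 0.0000 ≤ continuation, so V_ud = 0.0000
Node dd (S = 50.57): continuation = 1/1.06·[0.3818·0.0000 + 0.6182·7.0113] = 4.0889; exercise value = 0.0000 ≤ continuation, so V_dd = 4.0889
Node u (S = 98): continuation = 1/1.06·[0.3818·0.0000 + 0.6182·0.0000] = 0.0000; exercise value = 0.0000 ≤ continuation, so V_u = 0.0000
Node d (S = 59.5): continuation = 1/1.06·[0.3818·0.0000 + 0.6182·4.0889] = 2.3846; exercise value = 0.0000 ≤ continuation, so V_d = 2.3846
Node 0 (S = 70): continuation = 1/1.06·[0.3818·0.0000 + 0.6182·2.3846] = 1.3907; exercise value = 0.0000 ≤ continuation, so V_0 = 1.3907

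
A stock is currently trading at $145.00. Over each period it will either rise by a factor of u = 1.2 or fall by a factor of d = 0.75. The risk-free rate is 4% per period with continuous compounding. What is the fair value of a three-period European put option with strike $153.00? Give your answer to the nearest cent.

Risk-neutral probability p = (e^0.04 − 0.75)/(1.2 − 0.75) = 0.2908/0.4500 = 0.6462
Terminal stock prices: S_uuu = 250.6, S_uud = 156.6, S_udd = 97.88, S_ddd = 61.17
Terminal payoffs (K − S): max(-97.56, 0) = 0, max(-3.6, 0) = 0, max(55.12, 0) = 55.12, max(91.83, 0) = 91.83
Node uu (S = 208.8): V_uu = e^(−0.04)·[0.6462·0.0000 + 0.3538·0.0000] = 0.0000
Node ud (S = 130.5): V_ud = e^(−0.04)·[0.6462·0.0000 + 0.3538·55.1250] = 18.7360
Node dd (S = 81.56): V_dd = e^(−0.04)·[0.6462·55.1250 + 0.3538·91.8281] = 65.4383
Node u (S = 174): V_u = e^(−0.04)·[0.6462·0.0000 + 0.3538·18.7360] = 6.3681
Node d (S = 108.8): V_d = e^(−0.04)·[0.6462·18.7360 + 0.3538·65.4383] = 33.8747
Node 0 (S = 145): V_0 = e^(−0.04)·[0.6462·6.3681 + 0.3538·33.8747] = 15.4674

$15.47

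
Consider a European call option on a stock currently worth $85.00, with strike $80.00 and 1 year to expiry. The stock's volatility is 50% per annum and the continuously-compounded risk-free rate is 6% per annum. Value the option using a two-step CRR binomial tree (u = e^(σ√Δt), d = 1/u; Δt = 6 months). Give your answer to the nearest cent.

CRR parameters: u = e^(σ√Δt) = e^(0.5·√0.5) = 1.4241, d = 1/u = 0.7022
Per-period rate: rΔt = 0.06·0.5 = 0.03, so R = e^0.03 = 1.0305
Risk-neutral probability p = (e^0.03 − 0.7022)/(1.4241 − 0.7022) = 0.3283/0.7219 = 0.4547
Terminal stock prices: S_uu = 172.4, S_ud = 85, S_dd = 41.91
Terminal payoffs (S − K): max(92.39, 0) = 92.39, max(5, 0) = 5, max(-38.09, 0) = 0
Node u (S = 121.1): V_u = e^(−0.03)·[0.4547·92.3898 + 0.5453·5.0000] = 43.4145
Node d (S = 59.69): V_d = e^(−0.03)·[0.4547·5.0000 + 0.5453·0.0000] = 2.2063
Node 0 (S = 85): V_0 = e^(−0.03)·[0.4547·43.4145 + 0.5453·2.2063] = 20.3249

$20.32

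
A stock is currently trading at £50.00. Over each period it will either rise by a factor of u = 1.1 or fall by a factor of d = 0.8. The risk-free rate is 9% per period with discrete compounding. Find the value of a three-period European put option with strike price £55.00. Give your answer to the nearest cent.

Risk-neutral probability p = (1 + 0.09 − 0.8)/(1.1 − 0.8) = 0.2900/0.3000 = 0.9667
Terminal stock prices: S_uuu = 66.55, S_uud = 48.4, S_udd = 35.2, S_ddd = 25.6
Terminal payoffs (K − S): max(-11.55, 0) = 0, max(6.6, 0) = 6.6, max(19.8, 0) = 19.8, max(29.4, 0) = 29.4
Node uu (S = 60.5): V_uu = 1/1.09·[0.9667·0.0000 + 0.0333·6.6000] = 0.2018
Node ud (S = 44): V_ud = 1/1.09·[0.9667·6.6000 + 0.0333·19.8000] = 6.4587
Node dd (S = 32): V_dd = 1/1.09·[0.9667·19.8000 + 0.0333·29.4000] = 18.4587
Node u (S = 55): V_u = 1/1.09·[0.9667·0.2018 + 0.0333·6.4587] = 0.3765
Node d (S = 40): V_d = 1/1.09·[0.9667·6.4587 + 0.0333·18.4587] = 6.2924
Node 0 (S = 50): V_0 = 1/1.09·[0.9667·0.3765 + 0.0333·6.2924] = 0.5263

£0.53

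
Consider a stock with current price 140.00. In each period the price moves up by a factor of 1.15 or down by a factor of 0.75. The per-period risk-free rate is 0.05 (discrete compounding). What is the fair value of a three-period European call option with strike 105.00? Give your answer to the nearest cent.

51.67

Risk-neutral probability p = (1 + 0.05 − 0.75)/(1.15 − 0.75) = 0.3000/0.4000 = 0.7500
Terminal stock prices: S_uuu = 212.9, S_uud = 138.9, S_udd = 90.56, S_ddd = 59.06
Terminal payoffs (S − K): max(107.9, 0) = 107.9, max(33.86, 0) = 33.86, max(-14.44, 0) = 0, max(-45.94, 0) = 0
Node uu (S = 185.1): V_uu = 1/1.05·[0.7500·107.9225 + 0.2500·33.8625] = 85.1500
Node ud (S = 120.8): V_ud = 1/1.05·[0.7500·33.8625 + 0.2500·0.0000] = 24.1875
Node dd (S = 78.75): V_dd = 1/1.05·[0.7500·0.0000 + 0.2500·0.0000] = 0.0000
Node u (S = 161): V_u = 1/1.05·[0.7500·85.1500 + 0.2500·24.1875] = 66.5804
Node d (S = 105): V_d = 1/1.05·[0.7500·24.1875 + 0.2500·0.0000] = 17.2768
Node 0 (S = 140): V_0 = 1/1.05·[0.7500·66.5804 + 0.2500·17.2768] = 51.6709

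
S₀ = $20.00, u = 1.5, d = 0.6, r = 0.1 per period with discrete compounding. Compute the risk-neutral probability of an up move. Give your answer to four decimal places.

Risk-neutral probability p = (1 + 0.1 − 0.6)/(1.5 − 0.6) = 0.5000/0.9000 = 0.5556

p = 0.5556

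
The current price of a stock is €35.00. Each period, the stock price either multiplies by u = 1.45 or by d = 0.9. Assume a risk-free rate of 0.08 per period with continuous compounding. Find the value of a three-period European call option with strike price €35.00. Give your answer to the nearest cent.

€9.68

Risk-neutral probability p = (e^0.08 − 0.9)/(1.45 − 0.9) = 0.1833/0.5500 = 0.3332
Terminal stock prices: S_uuu = 106.7, S_uud = 66.23, S_udd = 41.11, S_ddd = 25.52
Terminal payoffs (S − K): max(71.7, 0) = 71.7, max(31.23, 0) = 31.23, max(6.108, 0) = 6.108, max(-9.485, 0) = 0
Node uu (S = 73.59): V_uu = e^(−0.08)·[0.3332·71.7019 + 0.6668·31.2288] = 41.2784
Node ud (S = 45.68): V_ud = e^(−0.08)·[0.3332·31.2288 + 0.6668·6.1075] = 13.3659
Node dd (S = 28.35): V_dd = e^(−0.08)·[0.3332·6.1075 + 0.6668·0.0000] = 1.8788
Node u (S = 50.75): V_u = e^(−0.08)·[0.3332·41.2784 + 0.6668·13.3659] = 20.9250
Node d (S = 31.5): V_d = e^(−0.08)·[0.3332·13.3659 + 0.6668·1.8788] = 5.2681
Node 0 (S = 35): V_0 = e^(−0.08)·[0.3332·20.9250 + 0.6668·5.2681] = 9.6796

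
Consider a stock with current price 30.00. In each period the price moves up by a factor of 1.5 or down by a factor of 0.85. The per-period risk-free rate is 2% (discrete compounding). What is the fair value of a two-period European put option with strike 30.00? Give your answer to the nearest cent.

4.36

Risk-neutral probability p = (1 + 0.02 − 0.85)/(1.5 − 0.85) = 0.1700/0.6500 = 0.2615
Terminal stock prices: S_uu = 67.5, S_ud = 38.25, S_dd = 21.67
Terminal payoffs (K − S): max(-37.5, 0) = 0, max(-8.25, 0) = 0, max(8.325, 0) = 8.325
Node u (S = 45): V_u = 1/1.02·[0.2615·0.0000 + 0.7385·0.0000] = 0.0000
Node d (S = 25.5): V_d = 1/1.02·[0.2615·0.0000 + 0.7385·8.3250] = 6.0271
Node 0 (S = 30): V_0 = 1/1.02·[0.2615·0.0000 + 0.7385·6.0271] = 4.3635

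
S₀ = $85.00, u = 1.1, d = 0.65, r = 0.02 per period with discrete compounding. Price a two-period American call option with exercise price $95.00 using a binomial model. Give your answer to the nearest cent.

$5.10

Risk-neutral probability p = (1 + 0.02 − 0.65)/(1.1 − 0.65) = 0.3700/0.4500 = 0.8222
Terminal stock prices: S_uu = 102.9, S_ud = 60.78, S_dd = 35.91
Terminal payoffs (S − K): max(7.85, 0) = 7.85, max(-34.22, 0) = 0, max(-59.09, 0) = 0
Node u (S = 93.5): continuation = 1/1.02·[0.8222·7.8500 + 0.1778·0.0000] = 6.3279; exercise value = 0.0000 ≤ continuation, so V_u = 6.3279
Node d (S = 55.25): continuation = 1/1.02·[0.8222·0.0000 + 0.1778·0.0000] = 0.0000; exercise value = 0.0000 ≤ continuation, so V_d = 0.0000
Node 0 (S = 85): continuation = 1/1.02·[0.8222·6.3279 + 0.1778·0.0000] = 5.1009; exercise value = 0.0000 ≤ continuation, so V_0 = 5.1009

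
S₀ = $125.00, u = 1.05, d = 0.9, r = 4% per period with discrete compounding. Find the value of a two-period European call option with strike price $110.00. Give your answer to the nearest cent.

$23.33

Risk-neutral probability p = (1 + 0.04 − 0.9)/(1.05 − 0.9) = 0.1400/0.1500 = 0.9333
Terminal stock prices: S_uu = 137.8, S_ud = 118.1, S_dd = 101.2
Terminal payoffs (S − K): max(27.81, 0) = 27.81, max(8.125, 0) = 8.125, max(-8.75, 0) = 0
Node u (S = 131.2): V_u = 1/1.04·[0.9333·27.8125 + 0.0667·8.1250] = 25.4808
Node d (S = 112.5): V_d = 1/1.04·[0.9333·8.1250 + 0.0667·0.0000] = 7.2917
Node 0 (S = 125): V_0 = 1/1.04·[0.9333·25.4808 + 0.0667·7.2917] = 23.3348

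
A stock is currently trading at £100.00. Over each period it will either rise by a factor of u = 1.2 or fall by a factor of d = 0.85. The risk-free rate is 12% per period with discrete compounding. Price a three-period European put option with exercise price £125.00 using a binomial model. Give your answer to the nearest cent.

Risk-neutral probability p = (1 + 0.12 − 0.85)/(1.2 − 0.85) = 0.2700/0.3500 = 0.7714
Terminal stock prices: S_uuu = 172.8, S_uud = 122.4, S_udd = 86.7, S_ddd = 61.41
Terminal payoffs (K − S): max(-47.8, 0) = 0, max(2.6, 0) = 2.6, max(38.3, 0) = 38.3, max(63.59, 0) = 63.59
Node uu (S = 144): V_uu = 1/1.12·[0.7714·0.0000 + 0.2286·2.6000] = 0.5306
Node ud (S = 102): V_ud = 1/1.12·[0.7714·2.6000 + 0.2286·38.3000] = 9.6071
Node dd (S = 72.25): V_dd = 1/1.12·[0.7714·38.3000 + 0.2286·63.5875] = 39.3571
Node u (S = 120): V_u = 1/1.12·[0.7714·0.5306 + 0.2286·9.6071] = 2.3261
Node d (S = 85): V_d = 1/1.12·[0.7714·9.6071 + 0.2286·39.3571] = 14.6492
Node 0 (S = 100): V_0 = 1/1.12·[0.7714·2.3261 + 0.2286·14.6492] = 4.5918

£4.59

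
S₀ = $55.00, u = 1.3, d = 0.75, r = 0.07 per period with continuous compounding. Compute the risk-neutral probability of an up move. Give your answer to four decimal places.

Risk-neutral probability p = (e^0.07 − 0.75)/(1.3 − 0.75) = 0.3225/0.5500 = 0.5864

p = 0.5864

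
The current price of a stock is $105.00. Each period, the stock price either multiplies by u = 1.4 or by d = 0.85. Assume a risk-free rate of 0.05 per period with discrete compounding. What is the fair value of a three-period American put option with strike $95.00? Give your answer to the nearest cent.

Risk-neutral probability p = (1 + 0.05 − 0.85)/(1.4 − 0.85) = 0.2000/0.5500 = 0.3636
Terminal stock prices: S_uuu = 288.1, S_uud = 174.9, S_udd = 106.2, S_ddd = 64.48
Terminal payoffs (K − S): max(-193.1, 0) = 0, max(-79.93, 0) = 0, max(-11.21, 0) = 0, max(30.52, 0) = 30.52
Node uu (S = 205.8): continuation = 1/1.05·[0.3636·0.0000 + 0.6364·0.0000] = 0.0000; exercise value = 0.0000 ≤ continuation, so V_uu = 0.0000
Node ud (S = 125): continuation = 1/1.05·[0.3636·0.0000 + 0.6364·0.0000] = 0.0000; exercise value = 0.0000 ≤ continuation, so V_ud = 0.0000
Node dd (S = 75.86): continuation = 1/1.05·[0.3636·0.0000 + 0.6364·30.5169] = 18.4951; exercise value = 19.1375 > continuation, so V_dd = 19.1375 (exercise)
Node u (S = 147): continuation = 1/1.05·[0.3636·0.0000 + 0.6364·0.0000] = 0.0000; exercise value = 0.0000 ≤ continuation, so V_u = 0.0000
Node d (S = 89.25): continuation = 1/1.05·[0.3636·0.0000 + 0.6364·19.1375] = 11.5985; exercise value = 5.7500 ≤ continuation, so V_d = 11.5985
Node 0 (S = 105): continuation = 1/1.05·[0.3636·0.0000 + 0.6364·11.5985] = 7.0294; exercise value = 0.0000 ≤ continuation, so V_0 = 7.0294

$7.03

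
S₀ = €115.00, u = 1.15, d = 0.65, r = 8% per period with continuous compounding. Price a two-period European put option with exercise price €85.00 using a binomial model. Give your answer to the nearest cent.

Risk-neutral probability p = (e^0.08 − 0.65)/(1.15 − 0.65) = 0.4333/0.5000 = 0.8666
Terminal stock prices: S_uu = 152.1, S_ud = 85.96, S_dd = 48.59
Terminal payoffs (K − S): max(-67.09, 0) = 0, max(-0.9625, 0) = 0, max(36.41, 0) = 36.41
Node u (S = 132.2): V_u = e^(−0.08)·[0.8666·0.0000 + 0.1334·0.0000] = 0.0000
Node d (S = 74.75): V_d = e^(−0.08)·[0.8666·0.0000 + 0.1334·36.4125] = 4.4848
Node 0 (S = 115): V_0 = e^(−0.08)·[0.8666·0.0000 + 0.1334·4.4848] = 0.5524

€0.55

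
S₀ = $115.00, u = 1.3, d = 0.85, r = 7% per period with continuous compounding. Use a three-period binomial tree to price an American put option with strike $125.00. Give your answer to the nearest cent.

$14.58

Risk-neutral probability p = (e^0.07 − 0.85)/(1.3 − 0.85) = 0.2225/0.4500 = 0.4945
Terminal stock prices: S_uuu = 252.7, S_uud = 165.2, S_udd = 108, S_ddd = 70.62
Terminal payoffs (K − S): max(-127.7, 0) = 0, max(-40.2, 0) = 0, max(16.99, 0) = 16.99, max(54.38, 0) = 54.38
Node uu (S = 194.4): continuation = e^(−0.07)·[0.4945·0.0000 + 0.5055·0.0000] = 0.0000; exercise value = 0.0000 ≤ continuation, so V_uu = 0.0000
Node ud (S = 127.1): continuation = e^(−0.07)·[0.4945·0.0000 + 0.5055·16.9863] = 8.0066; exercise value = 0.0000 ≤ continuation, so V_ud = 8.0066
Node dd (S = 83.09): continuation = e^(−0.07)·[0.4945·16.9863 + 0.5055·54.3756] = 33.4617; exercise value = 41.9125 > continuation, so V_dd = 41.9125 (exercise)
Node u (S = 149.5): continuation = e^(−0.07)·[0.4945·0.0000 + 0.5055·8.0066] = 3.7740; exercise value = 0.0000 ≤ continuation, so V_u = 3.7740
Node d (S = 97.75): continuation = e^(−0.07)·[0.4945·8.0066 + 0.5055·41.9125] = 23.4472; exercise value = 27.2500 > continuation, so V_d = 27.2500 (exercise)
Node 0 (S = 115): continuation = e^(−0.07)·[0.4945·3.7740 + 0.5055·27.2500] = 14.5845; exercise value = 10.0000 ≤ continuation, so V_0 = 14.5845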